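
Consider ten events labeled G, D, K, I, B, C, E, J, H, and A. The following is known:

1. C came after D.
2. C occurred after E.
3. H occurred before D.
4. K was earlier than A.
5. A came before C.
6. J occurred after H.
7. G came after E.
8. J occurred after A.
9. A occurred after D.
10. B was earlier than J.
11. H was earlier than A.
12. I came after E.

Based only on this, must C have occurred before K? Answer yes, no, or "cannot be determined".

no

Tracing the constraints gives K → A → C, so K must come before C.
That means C cannot be before K.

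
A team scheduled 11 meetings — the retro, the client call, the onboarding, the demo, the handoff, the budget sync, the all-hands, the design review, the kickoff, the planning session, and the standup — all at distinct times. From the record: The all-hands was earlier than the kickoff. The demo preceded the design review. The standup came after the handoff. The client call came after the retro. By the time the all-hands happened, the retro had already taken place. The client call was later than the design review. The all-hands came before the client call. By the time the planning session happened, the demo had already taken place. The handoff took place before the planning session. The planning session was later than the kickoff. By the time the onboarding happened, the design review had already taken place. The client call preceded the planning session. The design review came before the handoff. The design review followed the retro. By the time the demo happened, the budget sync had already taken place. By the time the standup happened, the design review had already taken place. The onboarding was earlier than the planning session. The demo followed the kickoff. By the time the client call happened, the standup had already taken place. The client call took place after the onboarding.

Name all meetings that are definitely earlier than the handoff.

Directly stated before the handoff: the design review.
The all-hands reaches the handoff via the all-hands → the kickoff → the demo → the design review → the handoff.
The budget sync reaches the handoff via the budget sync → the demo → the design review → the handoff.
The demo reaches the handoff via the demo → the design review → the handoff.
Likewise the kickoff and the retro each reach the handoff by chaining the stated constraints.

the all-hands, the budget sync, the demo, the design review, the kickoff, the retro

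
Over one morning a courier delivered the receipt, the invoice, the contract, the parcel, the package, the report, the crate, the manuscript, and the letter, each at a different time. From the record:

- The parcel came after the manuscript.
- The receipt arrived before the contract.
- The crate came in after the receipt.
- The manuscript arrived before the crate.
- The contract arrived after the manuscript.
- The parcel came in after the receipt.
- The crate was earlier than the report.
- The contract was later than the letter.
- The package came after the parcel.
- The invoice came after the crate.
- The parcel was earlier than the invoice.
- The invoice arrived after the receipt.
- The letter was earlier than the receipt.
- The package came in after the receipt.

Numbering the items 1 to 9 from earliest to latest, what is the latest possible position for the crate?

7

The crate must come before the invoice and the report — 2 items forced after it.
Everything else can be placed before the crate in some valid order, so the crate can sit as late as position 9 − 2 = 7.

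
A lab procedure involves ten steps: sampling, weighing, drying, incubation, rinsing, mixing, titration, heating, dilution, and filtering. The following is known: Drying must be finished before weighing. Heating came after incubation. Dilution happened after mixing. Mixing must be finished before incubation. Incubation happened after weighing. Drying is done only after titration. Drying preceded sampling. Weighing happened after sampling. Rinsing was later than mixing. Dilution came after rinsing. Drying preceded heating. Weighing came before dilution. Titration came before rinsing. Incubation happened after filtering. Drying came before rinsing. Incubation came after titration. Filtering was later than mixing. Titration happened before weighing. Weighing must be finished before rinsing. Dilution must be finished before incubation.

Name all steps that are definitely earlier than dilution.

drying, mixing, rinsing, sampling, titration, weighing

Directly stated before dilution: mixing, rinsing, and weighing.
Drying reaches dilution via drying → weighing → dilution.
Sampling reaches dilution via sampling → weighing → dilution.
Titration reaches dilution via titration → weighing → dilution.
No chain forces filtering (or any of the others) ahead of dilution.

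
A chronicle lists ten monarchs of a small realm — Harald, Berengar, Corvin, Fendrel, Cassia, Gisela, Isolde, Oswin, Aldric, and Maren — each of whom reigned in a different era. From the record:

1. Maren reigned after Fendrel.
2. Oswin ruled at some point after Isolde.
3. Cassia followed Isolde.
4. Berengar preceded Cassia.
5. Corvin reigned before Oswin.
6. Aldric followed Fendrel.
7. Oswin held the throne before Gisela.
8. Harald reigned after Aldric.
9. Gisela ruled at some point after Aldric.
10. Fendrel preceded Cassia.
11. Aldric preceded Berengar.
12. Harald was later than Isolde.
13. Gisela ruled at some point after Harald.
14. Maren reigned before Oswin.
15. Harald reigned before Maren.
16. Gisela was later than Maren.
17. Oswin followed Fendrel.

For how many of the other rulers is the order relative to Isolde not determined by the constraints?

4

Forced after Isolde: Cassia, Gisela, Harald, Maren, and Oswin.
That leaves Aldric, Berengar, Corvin, and Fendrel with no forced order relative to Isolde — 4.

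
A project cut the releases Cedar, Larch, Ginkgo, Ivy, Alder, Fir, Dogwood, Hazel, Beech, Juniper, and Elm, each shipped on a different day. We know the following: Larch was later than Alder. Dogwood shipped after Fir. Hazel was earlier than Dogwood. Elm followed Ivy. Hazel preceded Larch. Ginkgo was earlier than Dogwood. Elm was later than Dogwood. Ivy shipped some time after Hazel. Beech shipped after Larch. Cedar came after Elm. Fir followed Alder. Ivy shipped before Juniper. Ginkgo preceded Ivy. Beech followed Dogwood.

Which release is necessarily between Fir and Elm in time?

Dogwood

Tracing the constraints gives Fir → Dogwood → Elm, so Dogwood sits after Fir and before Elm.
No other release is forced both after Fir and before Elm.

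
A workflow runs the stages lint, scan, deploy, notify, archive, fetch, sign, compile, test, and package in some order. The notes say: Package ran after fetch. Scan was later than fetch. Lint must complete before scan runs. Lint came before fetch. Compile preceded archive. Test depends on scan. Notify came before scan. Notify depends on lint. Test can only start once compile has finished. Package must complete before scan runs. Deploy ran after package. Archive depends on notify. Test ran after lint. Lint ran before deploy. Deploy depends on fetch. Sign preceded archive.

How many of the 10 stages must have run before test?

Directly stated before test: compile, lint, and scan.
Fetch reaches test via fetch → scan → test.
Notify reaches test via notify → scan → test.
Package reaches test via package → scan → test.
No chain forces deploy (or any of the others) ahead of test.
That's compile, fetch, lint, notify, package, and scan — 6 in all.

6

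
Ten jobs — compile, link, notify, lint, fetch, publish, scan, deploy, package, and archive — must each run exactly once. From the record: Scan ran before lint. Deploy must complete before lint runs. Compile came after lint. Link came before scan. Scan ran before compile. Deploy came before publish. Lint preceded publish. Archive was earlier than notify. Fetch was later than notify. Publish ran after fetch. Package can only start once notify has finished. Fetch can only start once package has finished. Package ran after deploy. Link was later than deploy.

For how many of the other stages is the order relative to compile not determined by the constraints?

Forced before compile: deploy, link, lint, and scan.
That leaves archive, fetch, notify, package, and publish with no forced order relative to compile — 5.

5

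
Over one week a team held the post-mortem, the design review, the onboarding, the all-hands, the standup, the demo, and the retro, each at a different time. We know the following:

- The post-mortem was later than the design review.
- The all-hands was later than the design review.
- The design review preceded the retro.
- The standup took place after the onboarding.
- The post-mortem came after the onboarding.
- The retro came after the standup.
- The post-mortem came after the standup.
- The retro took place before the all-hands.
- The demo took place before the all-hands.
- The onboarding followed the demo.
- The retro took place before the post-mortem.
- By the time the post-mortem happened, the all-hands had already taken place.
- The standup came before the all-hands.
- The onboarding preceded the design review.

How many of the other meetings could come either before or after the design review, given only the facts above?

1

Forced before the design review: the demo and the onboarding; forced after the design review: the all-hands, the post-mortem, and the retro.
That leaves the standup with no forced order relative to the design review — 1.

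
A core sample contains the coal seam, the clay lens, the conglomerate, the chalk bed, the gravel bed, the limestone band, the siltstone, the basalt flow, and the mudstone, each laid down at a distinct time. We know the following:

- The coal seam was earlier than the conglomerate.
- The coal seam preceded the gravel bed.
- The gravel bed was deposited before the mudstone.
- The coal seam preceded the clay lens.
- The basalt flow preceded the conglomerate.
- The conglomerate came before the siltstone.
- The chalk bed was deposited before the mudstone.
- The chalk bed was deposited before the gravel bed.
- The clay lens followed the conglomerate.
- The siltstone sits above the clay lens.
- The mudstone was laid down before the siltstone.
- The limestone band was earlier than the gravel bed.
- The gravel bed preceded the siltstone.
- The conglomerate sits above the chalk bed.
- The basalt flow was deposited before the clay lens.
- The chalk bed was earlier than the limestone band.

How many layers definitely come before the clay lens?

Directly stated before the clay lens: the basalt flow, the coal seam, and the conglomerate.
The chalk bed reaches the clay lens via the chalk bed → the conglomerate → the clay lens.
That's the basalt flow, the chalk bed, the coal seam, and the conglomerate — 4 in all.

4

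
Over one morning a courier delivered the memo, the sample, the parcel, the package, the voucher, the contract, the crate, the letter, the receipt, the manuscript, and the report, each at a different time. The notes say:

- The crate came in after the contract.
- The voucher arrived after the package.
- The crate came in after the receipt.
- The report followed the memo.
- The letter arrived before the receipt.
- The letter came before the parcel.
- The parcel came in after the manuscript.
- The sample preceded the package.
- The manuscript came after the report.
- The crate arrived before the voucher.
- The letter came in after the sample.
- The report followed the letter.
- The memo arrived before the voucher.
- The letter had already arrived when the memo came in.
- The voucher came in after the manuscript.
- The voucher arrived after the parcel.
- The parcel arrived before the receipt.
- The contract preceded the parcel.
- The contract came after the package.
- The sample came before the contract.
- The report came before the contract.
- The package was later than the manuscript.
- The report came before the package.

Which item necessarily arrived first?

The sample has a chain of constraints placing it before every other item, so the sample must be first.

the sample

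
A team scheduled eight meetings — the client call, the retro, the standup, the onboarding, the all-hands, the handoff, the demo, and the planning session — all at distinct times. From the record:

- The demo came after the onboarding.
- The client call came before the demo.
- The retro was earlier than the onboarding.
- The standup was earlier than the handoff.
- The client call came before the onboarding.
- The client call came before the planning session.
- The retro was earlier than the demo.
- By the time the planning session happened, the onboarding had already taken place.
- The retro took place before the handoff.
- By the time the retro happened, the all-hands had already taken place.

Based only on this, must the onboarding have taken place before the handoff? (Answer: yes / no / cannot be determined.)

No chain of stated constraints runs from the onboarding to the handoff, and none runs from the handoff to the onboarding either.
So the relative order of the onboarding and the handoff is not fixed by the given facts.

cannot be determined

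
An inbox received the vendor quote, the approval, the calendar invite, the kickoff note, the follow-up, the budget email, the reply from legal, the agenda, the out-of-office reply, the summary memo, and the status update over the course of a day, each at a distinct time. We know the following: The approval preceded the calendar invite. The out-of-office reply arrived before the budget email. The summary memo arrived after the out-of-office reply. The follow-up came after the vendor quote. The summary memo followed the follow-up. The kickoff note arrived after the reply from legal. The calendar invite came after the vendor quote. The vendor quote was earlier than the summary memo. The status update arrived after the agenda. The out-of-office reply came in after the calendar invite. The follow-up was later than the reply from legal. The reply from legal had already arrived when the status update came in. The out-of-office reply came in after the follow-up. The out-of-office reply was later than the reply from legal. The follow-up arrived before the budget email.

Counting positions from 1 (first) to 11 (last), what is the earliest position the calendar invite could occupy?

3

The approval and the vendor quote must both come before the calendar invite — 2 forced predecessors.
Nothing else is forced ahead of the calendar invite, so its earliest slot is position 2 + 1 = 3.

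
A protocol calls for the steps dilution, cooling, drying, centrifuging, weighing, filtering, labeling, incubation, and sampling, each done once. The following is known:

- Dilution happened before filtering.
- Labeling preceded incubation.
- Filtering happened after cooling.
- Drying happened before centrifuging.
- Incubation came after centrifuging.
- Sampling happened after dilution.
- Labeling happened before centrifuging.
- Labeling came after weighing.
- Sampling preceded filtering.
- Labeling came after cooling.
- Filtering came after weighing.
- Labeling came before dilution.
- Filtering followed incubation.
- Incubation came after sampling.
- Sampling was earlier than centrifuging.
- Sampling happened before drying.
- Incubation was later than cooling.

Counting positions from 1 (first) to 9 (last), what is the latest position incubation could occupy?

8

Incubation must come before filtering — 1 step forced after it.
Everything else can be placed before incubation in some valid order, so incubation can sit as late as position 9 − 1 = 8.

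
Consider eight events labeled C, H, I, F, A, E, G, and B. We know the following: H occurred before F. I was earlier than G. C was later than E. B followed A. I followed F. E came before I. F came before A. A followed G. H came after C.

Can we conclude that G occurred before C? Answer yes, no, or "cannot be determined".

no

Tracing the constraints gives C → H → F → I → G, so C must come before G.
That means G cannot be before C.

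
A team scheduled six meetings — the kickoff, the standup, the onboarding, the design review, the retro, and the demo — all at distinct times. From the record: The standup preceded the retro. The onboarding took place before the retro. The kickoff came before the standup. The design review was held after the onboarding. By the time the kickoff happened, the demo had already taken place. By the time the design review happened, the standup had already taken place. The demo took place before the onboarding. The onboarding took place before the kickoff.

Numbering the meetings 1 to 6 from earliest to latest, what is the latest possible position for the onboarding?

2

The onboarding must come before the design review, the kickoff, the retro, and the standup — 4 meetings forced after it.
Everything else can be placed before the onboarding in some valid order, so the onboarding can sit as late as position 6 − 4 = 2.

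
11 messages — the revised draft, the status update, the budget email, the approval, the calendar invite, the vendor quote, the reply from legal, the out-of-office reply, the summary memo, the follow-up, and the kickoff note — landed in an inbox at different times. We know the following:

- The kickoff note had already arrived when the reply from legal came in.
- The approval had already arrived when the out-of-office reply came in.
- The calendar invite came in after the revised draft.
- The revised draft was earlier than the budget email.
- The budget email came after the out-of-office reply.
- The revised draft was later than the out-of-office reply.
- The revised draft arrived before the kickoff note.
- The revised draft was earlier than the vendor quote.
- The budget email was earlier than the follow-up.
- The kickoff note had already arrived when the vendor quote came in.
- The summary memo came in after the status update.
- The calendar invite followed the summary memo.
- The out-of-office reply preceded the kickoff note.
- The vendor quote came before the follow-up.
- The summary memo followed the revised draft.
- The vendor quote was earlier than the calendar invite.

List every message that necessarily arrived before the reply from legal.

the approval, the kickoff note, the out-of-office reply, the revised draft

Directly stated before the reply from legal: the kickoff note.
The approval reaches the reply from legal via the approval → the out-of-office reply → the kickoff note → the reply from legal.
The out-of-office reply reaches the reply from legal via the out-of-office reply → the kickoff note → the reply from legal.
The revised draft reaches the reply from legal via the revised draft → the kickoff note → the reply from legal.
No chain forces the status update (or any of the others) ahead of the reply from legal.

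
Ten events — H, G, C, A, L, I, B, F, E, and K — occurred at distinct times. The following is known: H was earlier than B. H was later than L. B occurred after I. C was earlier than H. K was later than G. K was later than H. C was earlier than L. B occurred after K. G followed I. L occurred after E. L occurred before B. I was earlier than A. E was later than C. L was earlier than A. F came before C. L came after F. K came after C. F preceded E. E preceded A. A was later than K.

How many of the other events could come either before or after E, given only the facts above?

Forced before E: C and F; forced after E: A, B, H, K, and L.
That leaves G and I with no forced order relative to E — 2.

2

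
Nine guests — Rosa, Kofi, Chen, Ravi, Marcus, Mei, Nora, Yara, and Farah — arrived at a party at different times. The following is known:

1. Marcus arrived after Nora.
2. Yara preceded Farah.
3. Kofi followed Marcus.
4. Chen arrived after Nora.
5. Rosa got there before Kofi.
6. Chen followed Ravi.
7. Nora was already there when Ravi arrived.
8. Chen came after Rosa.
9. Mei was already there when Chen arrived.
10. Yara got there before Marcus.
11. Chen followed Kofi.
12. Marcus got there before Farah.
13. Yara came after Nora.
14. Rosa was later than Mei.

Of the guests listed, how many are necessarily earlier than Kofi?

Directly stated before Kofi: Marcus and Rosa.
Mei reaches Kofi via Mei → Rosa → Kofi.
Nora reaches Kofi via Nora → Marcus → Kofi.
Yara reaches Kofi via Yara → Marcus → Kofi.
No chain forces Chen (or any of the others) ahead of Kofi.
That's Marcus, Mei, Nora, Rosa, and Yara — 5 in all.

5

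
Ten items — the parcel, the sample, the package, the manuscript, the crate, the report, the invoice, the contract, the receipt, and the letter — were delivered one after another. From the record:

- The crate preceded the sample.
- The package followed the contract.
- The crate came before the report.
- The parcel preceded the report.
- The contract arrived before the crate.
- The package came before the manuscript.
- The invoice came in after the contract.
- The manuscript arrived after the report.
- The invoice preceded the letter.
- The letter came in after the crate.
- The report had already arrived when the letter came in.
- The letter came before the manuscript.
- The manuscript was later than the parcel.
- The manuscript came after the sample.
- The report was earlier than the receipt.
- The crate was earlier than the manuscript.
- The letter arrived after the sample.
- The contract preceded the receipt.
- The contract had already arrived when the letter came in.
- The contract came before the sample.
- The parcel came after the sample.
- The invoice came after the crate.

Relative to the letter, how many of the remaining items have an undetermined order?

Forced before the letter: the contract, the crate, the invoice, the parcel, the report, and the sample; forced after the letter: the manuscript.
That leaves the package and the receipt with no forced order relative to the letter — 2.

2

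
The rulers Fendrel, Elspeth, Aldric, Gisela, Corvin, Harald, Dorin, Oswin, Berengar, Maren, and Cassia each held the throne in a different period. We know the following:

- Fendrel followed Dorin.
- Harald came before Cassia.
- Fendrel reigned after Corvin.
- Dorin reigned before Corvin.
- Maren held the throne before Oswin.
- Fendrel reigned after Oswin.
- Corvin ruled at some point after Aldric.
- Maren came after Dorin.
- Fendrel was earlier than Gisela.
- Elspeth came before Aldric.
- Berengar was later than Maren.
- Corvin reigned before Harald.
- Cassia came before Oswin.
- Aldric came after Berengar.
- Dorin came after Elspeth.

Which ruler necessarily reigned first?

Elspeth

Elspeth has a chain of constraints placing them before every other ruler, so Elspeth must be first.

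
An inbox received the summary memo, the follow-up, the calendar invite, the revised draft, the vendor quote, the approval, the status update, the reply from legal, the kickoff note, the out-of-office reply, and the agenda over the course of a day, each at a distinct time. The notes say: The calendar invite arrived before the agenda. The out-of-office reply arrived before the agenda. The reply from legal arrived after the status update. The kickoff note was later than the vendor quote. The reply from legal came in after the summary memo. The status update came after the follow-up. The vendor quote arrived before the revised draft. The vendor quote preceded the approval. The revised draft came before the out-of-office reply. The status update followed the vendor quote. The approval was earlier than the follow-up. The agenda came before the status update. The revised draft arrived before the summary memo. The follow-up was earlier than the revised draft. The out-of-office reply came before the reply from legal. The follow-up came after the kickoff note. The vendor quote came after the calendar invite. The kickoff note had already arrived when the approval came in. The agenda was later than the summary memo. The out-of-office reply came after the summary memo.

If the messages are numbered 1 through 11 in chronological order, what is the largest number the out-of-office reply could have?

8

The out-of-office reply must come before the agenda, the reply from legal, and the status update — 3 messages forced after it.
Everything else can be placed before the out-of-office reply in some valid order, so the out-of-office reply can sit as late as position 11 − 3 = 8.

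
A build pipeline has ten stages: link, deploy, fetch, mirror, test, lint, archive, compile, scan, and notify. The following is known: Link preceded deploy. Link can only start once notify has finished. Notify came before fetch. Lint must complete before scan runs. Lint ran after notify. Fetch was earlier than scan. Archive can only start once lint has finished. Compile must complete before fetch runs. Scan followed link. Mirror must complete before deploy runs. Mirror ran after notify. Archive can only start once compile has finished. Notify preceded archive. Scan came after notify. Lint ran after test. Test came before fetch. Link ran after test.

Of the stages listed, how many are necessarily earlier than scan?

6

Directly stated before scan: fetch, link, lint, and notify.
Compile reaches scan via compile → fetch → scan.
Test reaches scan via test → lint → scan.
No chain forces deploy (or any of the others) ahead of scan.
That's compile, fetch, link, lint, notify, and test — 6 in all.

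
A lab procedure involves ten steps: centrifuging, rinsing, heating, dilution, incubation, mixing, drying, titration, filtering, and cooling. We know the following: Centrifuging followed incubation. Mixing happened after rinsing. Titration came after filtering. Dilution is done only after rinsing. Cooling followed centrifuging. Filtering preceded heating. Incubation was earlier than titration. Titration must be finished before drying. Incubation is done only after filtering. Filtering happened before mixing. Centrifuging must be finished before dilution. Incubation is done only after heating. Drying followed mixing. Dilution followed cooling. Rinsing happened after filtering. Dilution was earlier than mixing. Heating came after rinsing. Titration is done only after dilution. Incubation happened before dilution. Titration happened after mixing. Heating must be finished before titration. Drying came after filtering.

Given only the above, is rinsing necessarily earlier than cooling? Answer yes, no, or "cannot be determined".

yes

Chain the constraints: rinsing → heating → incubation → centrifuging → cooling. Each link is directly stated, so rinsing comes before cooling.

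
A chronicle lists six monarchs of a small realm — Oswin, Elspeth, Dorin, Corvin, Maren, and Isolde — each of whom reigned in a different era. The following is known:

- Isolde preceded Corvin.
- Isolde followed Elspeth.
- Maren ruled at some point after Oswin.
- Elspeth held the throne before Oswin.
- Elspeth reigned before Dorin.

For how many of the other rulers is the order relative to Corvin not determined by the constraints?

3

Forced before Corvin: Elspeth and Isolde.
That leaves Dorin, Maren, and Oswin with no forced order relative to Corvin — 3.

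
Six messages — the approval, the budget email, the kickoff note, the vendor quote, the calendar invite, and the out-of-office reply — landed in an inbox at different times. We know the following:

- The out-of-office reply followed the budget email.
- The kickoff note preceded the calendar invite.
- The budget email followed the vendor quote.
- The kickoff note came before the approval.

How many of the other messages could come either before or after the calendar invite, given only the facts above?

Forced before the calendar invite: the kickoff note.
That leaves the approval, the budget email, the out-of-office reply, and the vendor quote with no forced order relative to the calendar invite — 4.

4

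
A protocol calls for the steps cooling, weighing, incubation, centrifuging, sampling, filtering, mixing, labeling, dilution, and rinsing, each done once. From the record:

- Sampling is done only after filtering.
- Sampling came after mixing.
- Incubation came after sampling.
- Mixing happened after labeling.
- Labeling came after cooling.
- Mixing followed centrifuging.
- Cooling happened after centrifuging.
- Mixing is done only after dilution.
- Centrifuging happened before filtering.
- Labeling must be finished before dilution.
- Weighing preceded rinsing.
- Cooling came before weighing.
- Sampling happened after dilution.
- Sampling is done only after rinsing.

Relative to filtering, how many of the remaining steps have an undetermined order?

Forced before filtering: centrifuging; forced after filtering: incubation and sampling.
That leaves cooling, dilution, labeling, mixing, rinsing, and weighing with no forced order relative to filtering — 6.

6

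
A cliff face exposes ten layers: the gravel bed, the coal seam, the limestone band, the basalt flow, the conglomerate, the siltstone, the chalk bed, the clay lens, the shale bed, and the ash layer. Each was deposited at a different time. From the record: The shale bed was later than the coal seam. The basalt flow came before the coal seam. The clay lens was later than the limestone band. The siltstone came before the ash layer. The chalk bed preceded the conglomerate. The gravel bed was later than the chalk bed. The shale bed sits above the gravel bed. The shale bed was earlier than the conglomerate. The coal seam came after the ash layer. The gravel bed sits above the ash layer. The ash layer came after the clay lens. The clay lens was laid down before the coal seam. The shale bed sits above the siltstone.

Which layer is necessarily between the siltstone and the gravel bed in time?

Tracing the constraints gives the siltstone → the ash layer → the gravel bed, so the ash layer sits after the siltstone and before the gravel bed.
No other layer is forced both after the siltstone and before the gravel bed.

the ash layer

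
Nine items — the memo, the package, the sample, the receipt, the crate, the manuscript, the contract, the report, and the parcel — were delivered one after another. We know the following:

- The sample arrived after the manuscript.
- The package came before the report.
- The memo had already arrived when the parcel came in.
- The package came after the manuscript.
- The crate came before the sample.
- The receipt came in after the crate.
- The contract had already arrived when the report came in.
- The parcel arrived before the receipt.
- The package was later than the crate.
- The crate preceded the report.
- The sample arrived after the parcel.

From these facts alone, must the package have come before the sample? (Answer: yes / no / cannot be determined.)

No chain of stated constraints runs from the package to the sample, and none runs from the sample to the package either.
So the relative order of the package and the sample is not fixed by the given facts.

cannot be determined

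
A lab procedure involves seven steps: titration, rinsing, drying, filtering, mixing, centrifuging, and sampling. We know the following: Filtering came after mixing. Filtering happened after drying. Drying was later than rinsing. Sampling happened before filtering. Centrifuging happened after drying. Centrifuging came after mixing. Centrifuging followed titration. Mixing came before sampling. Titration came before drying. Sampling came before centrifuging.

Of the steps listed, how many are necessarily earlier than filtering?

5

Directly stated before filtering: drying, mixing, and sampling.
Rinsing reaches filtering via rinsing → drying → filtering.
Titration reaches filtering via titration → drying → filtering.
No chain forces centrifuging ahead of filtering.
That's drying, mixing, rinsing, sampling, and titration — 5 in all.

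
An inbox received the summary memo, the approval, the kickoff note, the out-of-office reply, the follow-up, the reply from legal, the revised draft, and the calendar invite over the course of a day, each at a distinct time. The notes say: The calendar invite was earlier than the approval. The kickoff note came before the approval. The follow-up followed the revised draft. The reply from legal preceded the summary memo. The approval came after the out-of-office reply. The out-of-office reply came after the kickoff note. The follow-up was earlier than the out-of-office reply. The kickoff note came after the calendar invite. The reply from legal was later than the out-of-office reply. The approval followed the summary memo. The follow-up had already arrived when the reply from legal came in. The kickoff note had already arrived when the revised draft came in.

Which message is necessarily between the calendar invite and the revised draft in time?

the kickoff note

Tracing the constraints gives the calendar invite → the kickoff note → the revised draft, so the kickoff note sits after the calendar invite and before the revised draft.
No other message is forced both after the calendar invite and before the revised draft.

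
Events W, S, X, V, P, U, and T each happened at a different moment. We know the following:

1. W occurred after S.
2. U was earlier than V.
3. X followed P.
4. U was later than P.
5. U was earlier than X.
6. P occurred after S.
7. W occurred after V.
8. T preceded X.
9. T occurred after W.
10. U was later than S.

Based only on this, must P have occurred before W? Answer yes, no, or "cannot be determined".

Chain the constraints: P → U → V → W. Each link is directly stated, so P comes before W.

yes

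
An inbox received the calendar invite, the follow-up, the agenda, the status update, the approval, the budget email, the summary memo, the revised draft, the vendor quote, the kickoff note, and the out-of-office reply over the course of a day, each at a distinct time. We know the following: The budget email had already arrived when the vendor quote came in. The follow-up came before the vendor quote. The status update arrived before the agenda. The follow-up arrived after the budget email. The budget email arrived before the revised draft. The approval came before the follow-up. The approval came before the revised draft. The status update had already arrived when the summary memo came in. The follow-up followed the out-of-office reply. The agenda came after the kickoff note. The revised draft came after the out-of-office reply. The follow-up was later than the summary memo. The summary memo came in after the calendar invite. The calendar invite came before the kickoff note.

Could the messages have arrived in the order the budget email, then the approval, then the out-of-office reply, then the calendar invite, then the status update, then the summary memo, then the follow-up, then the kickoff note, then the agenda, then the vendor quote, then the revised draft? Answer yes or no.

yes

Check each stated constraint against the proposed order — e.g. the approval is ahead of the revised draft; the budget email is ahead of the revised draft. Every pair is in the required order; nothing is violated.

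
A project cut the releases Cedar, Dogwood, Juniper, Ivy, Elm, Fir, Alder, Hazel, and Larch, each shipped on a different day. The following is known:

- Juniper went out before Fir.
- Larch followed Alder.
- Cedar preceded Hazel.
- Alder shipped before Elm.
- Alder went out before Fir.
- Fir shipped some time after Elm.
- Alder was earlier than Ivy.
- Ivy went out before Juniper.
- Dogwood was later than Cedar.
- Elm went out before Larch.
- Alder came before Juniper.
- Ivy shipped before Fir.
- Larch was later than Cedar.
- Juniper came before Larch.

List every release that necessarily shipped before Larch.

Directly stated before Larch: Alder, Cedar, Elm, and Juniper.
Ivy reaches Larch via Ivy → Juniper → Larch.
No chain forces Dogwood (or any of the others) ahead of Larch.

Alder, Cedar, Elm, Ivy, Juniper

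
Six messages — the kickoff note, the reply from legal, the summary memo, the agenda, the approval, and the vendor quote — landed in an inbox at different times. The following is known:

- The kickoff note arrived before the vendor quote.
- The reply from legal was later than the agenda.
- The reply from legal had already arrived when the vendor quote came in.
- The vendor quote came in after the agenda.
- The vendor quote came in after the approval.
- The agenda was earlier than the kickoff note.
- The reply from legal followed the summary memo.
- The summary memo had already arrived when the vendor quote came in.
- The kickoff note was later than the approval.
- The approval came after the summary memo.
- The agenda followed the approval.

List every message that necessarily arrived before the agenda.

the approval, the summary memo

Directly stated before the agenda: the approval.
The summary memo reaches the agenda via the summary memo → the approval → the agenda.
No chain forces the reply from legal (or any of the others) ahead of the agenda.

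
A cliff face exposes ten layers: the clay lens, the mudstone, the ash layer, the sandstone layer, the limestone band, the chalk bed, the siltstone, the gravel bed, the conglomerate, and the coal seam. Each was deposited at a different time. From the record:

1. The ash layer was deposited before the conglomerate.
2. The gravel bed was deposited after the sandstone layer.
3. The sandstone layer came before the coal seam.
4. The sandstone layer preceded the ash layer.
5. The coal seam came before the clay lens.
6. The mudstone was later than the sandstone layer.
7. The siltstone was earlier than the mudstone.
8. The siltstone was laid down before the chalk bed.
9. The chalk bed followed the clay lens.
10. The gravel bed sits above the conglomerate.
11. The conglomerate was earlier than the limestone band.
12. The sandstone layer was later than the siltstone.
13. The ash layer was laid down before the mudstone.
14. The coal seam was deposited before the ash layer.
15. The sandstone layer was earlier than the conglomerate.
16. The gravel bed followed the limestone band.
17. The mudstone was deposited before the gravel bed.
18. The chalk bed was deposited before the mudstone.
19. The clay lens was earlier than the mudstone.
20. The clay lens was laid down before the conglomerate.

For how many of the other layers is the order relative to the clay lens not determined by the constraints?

Forced before the clay lens: the coal seam, the sandstone layer, and the siltstone; forced after the clay lens: the chalk bed, the conglomerate, the gravel bed, the limestone band, and the mudstone.
That leaves the ash layer with no forced order relative to the clay lens — 1.

1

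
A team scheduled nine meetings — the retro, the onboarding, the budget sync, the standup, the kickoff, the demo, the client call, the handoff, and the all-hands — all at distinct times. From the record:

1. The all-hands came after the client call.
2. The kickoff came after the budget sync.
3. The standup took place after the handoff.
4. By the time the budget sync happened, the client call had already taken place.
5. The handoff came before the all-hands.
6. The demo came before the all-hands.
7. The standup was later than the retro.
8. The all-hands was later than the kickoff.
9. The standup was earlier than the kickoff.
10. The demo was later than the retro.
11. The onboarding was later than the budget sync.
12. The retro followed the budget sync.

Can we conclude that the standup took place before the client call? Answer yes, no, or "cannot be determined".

no

Tracing the constraints gives the client call → the budget sync → the retro → the standup, so the client call must come before the standup.
That means the standup cannot be before the client call.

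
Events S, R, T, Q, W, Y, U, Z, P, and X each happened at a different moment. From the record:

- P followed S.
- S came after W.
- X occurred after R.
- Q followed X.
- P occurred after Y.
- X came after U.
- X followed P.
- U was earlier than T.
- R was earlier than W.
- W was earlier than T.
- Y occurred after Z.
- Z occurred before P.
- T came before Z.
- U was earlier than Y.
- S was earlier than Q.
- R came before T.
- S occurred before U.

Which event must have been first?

R has a chain of constraints placing it before every other event, so R must be first.

R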